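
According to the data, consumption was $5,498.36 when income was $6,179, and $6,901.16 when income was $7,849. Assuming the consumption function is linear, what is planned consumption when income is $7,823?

C = 6879.32

MPC = (6901.16 − 5498.36)/(7849 − 6179) = 1402.8/1670 = 0.84
a = 5498.36 − 0.84(6179) = 5498.36 − 5190.36 = 308
C = 308 + 0.84(7823) = 308 + 6571.32 = 6879.32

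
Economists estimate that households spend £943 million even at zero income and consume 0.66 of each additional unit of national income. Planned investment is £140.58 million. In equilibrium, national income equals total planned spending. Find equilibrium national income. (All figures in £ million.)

Y = C + I = 943 + 0.66Y + 140.58
Y − 0.66Y = 1083.58
0.34Y = 1083.58, so Y = 1083.58/0.34 = 3187

Y = 3187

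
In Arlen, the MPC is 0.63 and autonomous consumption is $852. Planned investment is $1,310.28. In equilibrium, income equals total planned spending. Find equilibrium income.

Y = 5844

Y = C + I = 852 + 0.63Y + 1310.28
Y − 0.63Y = 2162.28
0.37Y = 2162.28, so Y = 2162.28/0.37 = 5844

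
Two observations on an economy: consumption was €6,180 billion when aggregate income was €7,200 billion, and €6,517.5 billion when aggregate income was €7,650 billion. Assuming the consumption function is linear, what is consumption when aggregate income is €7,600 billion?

C = 6480

MPC = (6517.5 − 6180)/(7650 − 7200) = 337.5/450 = 0.75
a = 6180 − 0.75(7200) = 6180 − 5400 = 780
C = 780 + 0.75(7600) = 780 + 5700 = 6480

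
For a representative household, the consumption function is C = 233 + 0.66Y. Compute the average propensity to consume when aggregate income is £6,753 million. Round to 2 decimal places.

APC = 0.69

C = 233 + 0.66(6753) = 4689.98
APC = C/Y = 4689.98/6753 = 0.69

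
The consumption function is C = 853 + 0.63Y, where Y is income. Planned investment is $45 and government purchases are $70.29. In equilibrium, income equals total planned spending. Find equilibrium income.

Y = C + I + G = 853 + 0.63Y + 45 + 70.29
Y − 0.63Y = 968.29
0.37Y = 968.29, so Y = 968.29/0.37 = 2617

Y = 2617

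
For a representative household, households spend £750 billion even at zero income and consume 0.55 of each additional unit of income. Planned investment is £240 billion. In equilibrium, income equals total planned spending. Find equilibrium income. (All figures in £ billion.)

Y = C + I = 750 + 0.55Y + 240
Y − 0.55Y = 990
0.45Y = 990, so Y = 990/0.45 = 2200

Y = 2200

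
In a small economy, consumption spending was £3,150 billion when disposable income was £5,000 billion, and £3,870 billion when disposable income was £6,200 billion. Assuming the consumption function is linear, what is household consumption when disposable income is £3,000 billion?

MPC = (3870 − 3150)/(6200 − 5000) = 720/1200 = 0.6
a = 3150 − 0.6(5000) = 3150 − 3000 = 150
C = 150 + 0.6(3000) = 150 + 1800 = 1950

C = 1950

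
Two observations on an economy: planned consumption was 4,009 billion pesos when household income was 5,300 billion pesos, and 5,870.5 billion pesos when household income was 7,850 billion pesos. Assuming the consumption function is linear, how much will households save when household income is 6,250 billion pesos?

MPC = (5870.5 − 4009)/(7850 − 5300) = 1861.5/2550 = 0.73
a = 4009 − 0.73(5300) = 4009 − 3869 = 140
C = 140 + 0.73(6250) = 4702.5
S = 6250 − 4702.5 = 1547.5

S = 1547.5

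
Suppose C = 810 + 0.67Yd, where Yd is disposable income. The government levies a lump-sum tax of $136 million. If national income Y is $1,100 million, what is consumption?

C = 1455.88

Yd = Y − T = 1100 − 136 = 964
C = 810 + 0.67(964) = 810 + 645.88 = 1455.88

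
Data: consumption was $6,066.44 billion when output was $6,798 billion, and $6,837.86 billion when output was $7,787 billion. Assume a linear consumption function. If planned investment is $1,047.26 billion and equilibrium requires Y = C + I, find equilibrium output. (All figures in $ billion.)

Y = 8233

MPC = (6837.86 − 6066.44)/(7787 − 6798) = 771.42/989 = 0.78
a = 6066.44 − 0.78(6798) = 764
Equilibrium: Y = 764 + 0.78Y + 1047.26
0.22Y = 1811.26, so Y = 1811.26/0.22 = 8233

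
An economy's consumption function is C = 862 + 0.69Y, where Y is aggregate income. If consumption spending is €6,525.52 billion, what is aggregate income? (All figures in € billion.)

Y = 8208

862 + 0.69Y = 6525.52
0.69Y = 5663.52, so Y = 5663.52/0.69 = 8208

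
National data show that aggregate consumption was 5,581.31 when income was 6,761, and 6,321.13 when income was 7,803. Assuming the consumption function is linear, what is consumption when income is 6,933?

C = 5703.43

MPC = (6321.13 − 5581.31)/(7803 − 6761) = 739.82/1042 = 0.71
a = 5581.31 − 0.71(6761) = 5581.31 − 4800.31 = 781
C = 781 + 0.71(6933) = 781 + 4922.43 = 5703.43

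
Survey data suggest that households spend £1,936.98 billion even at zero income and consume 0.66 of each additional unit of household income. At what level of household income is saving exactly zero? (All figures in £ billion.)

At break-even, C = Y: 1936.98 + 0.66Y = Y
0.34Y = 1936.98, so Y = 1936.98/0.34 = 5697

Y = 5697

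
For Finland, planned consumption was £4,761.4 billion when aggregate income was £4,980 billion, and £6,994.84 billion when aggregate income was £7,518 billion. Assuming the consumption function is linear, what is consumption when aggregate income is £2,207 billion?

MPC = (6994.84 − 4761.4)/(7518 − 4980) = 2233.44/2538 = 0.88
a = 4761.4 − 0.88(4980) = 4761.4 − 4382.4 = 379
C = 379 + 0.88(2207) = 379 + 1942.16 = 2321.16

C = 2321.16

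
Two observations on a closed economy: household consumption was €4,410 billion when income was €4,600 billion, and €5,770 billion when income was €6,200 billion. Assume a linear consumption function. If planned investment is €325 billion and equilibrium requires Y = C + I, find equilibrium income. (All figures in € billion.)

Y = 5500

MPC = (5770 − 4410)/(6200 − 4600) = 1360/1600 = 0.85
a = 4410 − 0.85(4600) = 500
Equilibrium: Y = 500 + 0.85Y + 325
0.15Y = 825, so Y = 825/0.15 = 5500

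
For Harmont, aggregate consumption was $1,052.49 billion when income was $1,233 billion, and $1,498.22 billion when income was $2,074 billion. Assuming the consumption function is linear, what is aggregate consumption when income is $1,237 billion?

MPC = (1498.22 − 1052.49)/(2074 − 1233) = 445.73/841 = 0.53
a = 1052.49 − 0.53(1233) = 1052.49 − 653.49 = 399
C = 399 + 0.53(1237) = 399 + 655.61 = 1054.61

C = 1054.61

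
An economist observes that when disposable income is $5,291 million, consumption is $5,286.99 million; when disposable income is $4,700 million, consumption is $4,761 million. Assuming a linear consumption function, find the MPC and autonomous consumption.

MPC = 0.89; a = 578

MPC = ΔC/ΔY = (5286.99 − 4761)/(5291 − 4700) = 525.99/591 = 0.89
a = C − MPC·Y = 4761 − 0.89(4700) = 4761 − 4183 = 578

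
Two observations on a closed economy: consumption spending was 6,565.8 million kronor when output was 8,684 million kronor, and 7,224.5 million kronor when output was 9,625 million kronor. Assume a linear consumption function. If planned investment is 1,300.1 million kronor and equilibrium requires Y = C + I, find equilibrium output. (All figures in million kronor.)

Y = 5957

MPC = (7224.5 − 6565.8)/(9625 − 8684) = 658.7/941 = 0.7
a = 6565.8 − 0.7(8684) = 487
Equilibrium: Y = 487 + 0.7Y + 1300.1
0.3Y = 1787.1, so Y = 1787.1/0.3 = 5957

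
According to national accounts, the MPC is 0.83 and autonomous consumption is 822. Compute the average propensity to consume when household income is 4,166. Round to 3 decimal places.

C = 822 + 0.83(4166) = 4279.78
APC = C/Y = 4279.78/4166 = 1.027

APC = 1.027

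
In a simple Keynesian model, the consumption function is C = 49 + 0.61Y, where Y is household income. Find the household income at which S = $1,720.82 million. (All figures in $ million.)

S = Y − C = -49 + 0.39Y
-49 + 0.39Y = 1720.82, so 0.39Y = 1769.82 and Y = 4538

Y = 4538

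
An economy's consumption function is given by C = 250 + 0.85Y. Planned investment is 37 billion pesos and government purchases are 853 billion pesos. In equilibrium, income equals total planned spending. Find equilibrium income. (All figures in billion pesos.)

Y = C + I + G = 250 + 0.85Y + 37 + 853
Y − 0.85Y = 1140
0.15Y = 1140, so Y = 1140/0.15 = 7600

Y = 7600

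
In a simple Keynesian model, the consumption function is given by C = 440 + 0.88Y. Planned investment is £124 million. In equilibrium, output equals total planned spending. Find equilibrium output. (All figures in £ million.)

Y = C + I = 440 + 0.88Y + 124
Y − 0.88Y = 564
0.12Y = 564, so Y = 564/0.12 = 4700

Y = 4700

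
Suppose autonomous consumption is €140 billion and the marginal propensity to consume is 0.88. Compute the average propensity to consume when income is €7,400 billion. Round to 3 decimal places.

APC = 0.899

C = 140 + 0.88(7400) = 6652
APC = C/Y = 6652/7400 = 0.899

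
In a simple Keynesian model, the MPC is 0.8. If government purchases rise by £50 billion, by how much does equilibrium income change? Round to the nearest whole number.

The multiplier is 1/(1 − MPC) = 1/0.2.
ΔY = 50/0.2 = 250.00 ≈ 250

ΔY ≈ 250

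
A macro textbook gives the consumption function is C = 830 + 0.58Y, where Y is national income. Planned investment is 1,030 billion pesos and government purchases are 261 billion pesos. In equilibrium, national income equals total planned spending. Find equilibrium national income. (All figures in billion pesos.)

Y = 5050

Y = C + I + G = 830 + 0.58Y + 1030 + 261
Y − 0.58Y = 2121
0.42Y = 2121, so Y = 2121/0.42 = 5050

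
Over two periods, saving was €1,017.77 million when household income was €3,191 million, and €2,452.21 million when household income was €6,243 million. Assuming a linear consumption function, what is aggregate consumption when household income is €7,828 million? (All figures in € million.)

MPS = ΔS/ΔY = (2452.21 − 1017.77)/(6243 − 3191) = 1434.44/3052 = 0.47
MPC = 1 − MPS = 0.53
Autonomous saving = 1017.77 − 0.47(3191) = -482, so a = 482
C = 482 + 0.53(7828) = 482 + 4148.84 = 4630.84

C = 4630.84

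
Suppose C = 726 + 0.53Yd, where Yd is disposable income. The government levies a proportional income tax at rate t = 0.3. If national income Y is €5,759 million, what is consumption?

Yd = (1 − 0.3)(5759) = 0.7(5759) = 4031.3
C = 726 + 0.53(4031.3) = 726 + 2136.589 = 2862.589

C = 2862.589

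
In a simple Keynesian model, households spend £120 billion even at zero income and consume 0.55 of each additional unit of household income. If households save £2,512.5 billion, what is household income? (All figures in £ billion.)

S = Y − C = -120 + 0.45Y
-120 + 0.45Y = 2512.5, so 0.45Y = 2632.5 and Y = 5850

Y = 5850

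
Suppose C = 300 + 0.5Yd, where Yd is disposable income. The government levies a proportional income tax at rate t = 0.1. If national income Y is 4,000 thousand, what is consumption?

C = 2100

Yd = (1 − 0.1)(4000) = 0.9(4000) = 3600
C = 300 + 0.5(3600) = 300 + 1800 = 2100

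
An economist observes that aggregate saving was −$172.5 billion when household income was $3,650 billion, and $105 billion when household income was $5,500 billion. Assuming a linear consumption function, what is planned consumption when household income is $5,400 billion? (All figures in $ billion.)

C = 5310

MPS = ΔS/ΔY = (105 − (-172.5))/(5500 − 3650) = 277.5/1850 = 0.15
MPC = 1 − MPS = 0.85
Autonomous saving = -172.5 − 0.15(3650) = -720, so a = 720
C = 720 + 0.85(5400) = 720 + 4590 = 5310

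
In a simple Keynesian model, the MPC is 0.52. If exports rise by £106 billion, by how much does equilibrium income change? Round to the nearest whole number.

ΔY ≈ 221

The multiplier is 1/(1 − MPC) = 1/0.48.
ΔY = 106/0.48 = 220.83 ≈ 221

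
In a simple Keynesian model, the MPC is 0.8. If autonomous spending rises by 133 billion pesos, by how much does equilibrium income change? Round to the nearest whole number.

The multiplier is 1/(1 − MPC) = 1/0.2.
ΔY = 133/0.2 = 665.00 ≈ 665

ΔY ≈ 665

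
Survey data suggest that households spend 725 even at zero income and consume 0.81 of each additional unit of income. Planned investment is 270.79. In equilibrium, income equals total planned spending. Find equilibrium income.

Y = C + I = 725 + 0.81Y + 270.79
Y − 0.81Y = 995.79
0.19Y = 995.79, so Y = 995.79/0.19 = 5241

Y = 5241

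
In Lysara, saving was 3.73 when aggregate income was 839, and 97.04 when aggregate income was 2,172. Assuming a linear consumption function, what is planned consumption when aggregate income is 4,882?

C = 4595.26

MPS = ΔS/ΔY = (97.04 − 3.73)/(2172 − 839) = 93.31/1333 = 0.07
MPC = 1 − MPS = 0.93
Autonomous saving = 3.73 − 0.07(839) = -55, so a = 55
C = 55 + 0.93(4882) = 55 + 4540.26 = 4595.26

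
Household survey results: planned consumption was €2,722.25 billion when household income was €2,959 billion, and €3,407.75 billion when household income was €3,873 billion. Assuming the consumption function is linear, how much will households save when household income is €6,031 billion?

S = 1004.75

MPC = (3407.75 − 2722.25)/(3873 − 2959) = 685.5/914 = 0.75
a = 2722.25 − 0.75(2959) = 2722.25 − 2219.25 = 503
C = 503 + 0.75(6031) = 5026.25
S = 6031 − 5026.25 = 1004.75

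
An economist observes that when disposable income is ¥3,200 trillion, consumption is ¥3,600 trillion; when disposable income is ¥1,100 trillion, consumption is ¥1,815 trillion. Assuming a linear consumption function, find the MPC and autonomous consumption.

MPC = 0.85; a = 880

MPC = ΔC/ΔY = (3600 − 1815)/(3200 − 1100) = 1785/2100 = 0.85
a = C − MPC·Y = 1815 − 0.85(1100) = 1815 − 935 = 880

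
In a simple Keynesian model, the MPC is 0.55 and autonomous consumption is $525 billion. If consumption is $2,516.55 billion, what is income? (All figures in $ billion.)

525 + 0.55Y = 2516.55
0.55Y = 1991.55, so Y = 1991.55/0.55 = 3621

Y = 3621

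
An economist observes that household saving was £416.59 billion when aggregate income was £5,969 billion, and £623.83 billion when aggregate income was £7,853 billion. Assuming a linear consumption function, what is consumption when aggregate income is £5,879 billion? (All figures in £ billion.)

C = 5472.31

MPS = ΔS/ΔY = (623.83 − 416.59)/(7853 − 5969) = 207.24/1884 = 0.11
MPC = 1 − MPS = 0.89
Autonomous saving = 416.59 − 0.11(5969) = -240, so a = 240
C = 240 + 0.89(5879) = 240 + 5232.31 = 5472.31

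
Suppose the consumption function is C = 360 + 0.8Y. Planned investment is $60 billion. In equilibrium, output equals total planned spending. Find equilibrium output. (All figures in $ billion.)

Y = 2100

Y = C + I = 360 + 0.8Y + 60
Y − 0.8Y = 420
0.2Y = 420, so Y = 420/0.2 = 2100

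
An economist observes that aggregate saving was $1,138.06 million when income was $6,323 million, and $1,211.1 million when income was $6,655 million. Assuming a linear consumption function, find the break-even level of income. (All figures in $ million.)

Y = 1150

MPS = ΔS/ΔY = (1211.1 − 1138.06)/(6655 − 6323) = 73.04/332 = 0.22
MPC = 1 − MPS = 0.78
From S(6323) = 1138.06: −a + 0.22(6323) = 1138.06, so a = 1391.06 − 1138.06 = 253
Break-even (S = 0): Y = a/MPS = 253/0.22 = 1150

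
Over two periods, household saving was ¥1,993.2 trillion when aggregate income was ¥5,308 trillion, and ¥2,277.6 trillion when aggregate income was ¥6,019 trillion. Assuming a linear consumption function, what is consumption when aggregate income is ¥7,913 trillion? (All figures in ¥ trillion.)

MPS = ΔS/ΔY = (2277.6 − 1993.2)/(6019 − 5308) = 284.4/711 = 0.4
MPC = 1 − MPS = 0.6
Autonomous saving = 1993.2 − 0.4(5308) = -130, so a = 130
C = 130 + 0.6(7913) = 130 + 4747.8 = 4877.8

C = 4877.8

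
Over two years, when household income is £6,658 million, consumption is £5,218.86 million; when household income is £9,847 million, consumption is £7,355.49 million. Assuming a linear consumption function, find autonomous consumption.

MPC = ΔC/ΔY = (7355.49 − 5218.86)/(9847 − 6658) = 2136.63/3189 = 0.67
a = C − MPC·Y = 5218.86 − 0.67(6658) = 5218.86 − 4460.86 = 758

a = 758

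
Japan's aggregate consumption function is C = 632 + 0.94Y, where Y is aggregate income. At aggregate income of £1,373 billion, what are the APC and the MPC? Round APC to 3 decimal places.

APC = 1.400; MPC = 0.94

MPC = 0.94 (the slope of the consumption function)
C = 632 + 0.94(1373) = 1922.62, so APC = 1922.62/1373 = 1.400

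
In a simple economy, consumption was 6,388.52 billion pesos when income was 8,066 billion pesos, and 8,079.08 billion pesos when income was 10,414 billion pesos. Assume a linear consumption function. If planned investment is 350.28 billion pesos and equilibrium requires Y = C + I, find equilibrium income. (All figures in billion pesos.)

MPC = (8079.08 − 6388.52)/(10414 − 8066) = 1690.56/2348 = 0.72
a = 6388.52 − 0.72(8066) = 581
Equilibrium: Y = 581 + 0.72Y + 350.28
0.28Y = 931.28, so Y = 931.28/0.28 = 3326

Y = 3326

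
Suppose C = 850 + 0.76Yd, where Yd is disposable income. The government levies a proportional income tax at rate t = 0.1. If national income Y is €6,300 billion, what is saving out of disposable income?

S = 510.8

Yd = (1 − 0.1)(6300) = 0.9(6300) = 5670
C = 850 + 0.76(5670) = 850 + 4309.2 = 5159.2
S = Yd − C = 5670 − 5159.2 = 510.8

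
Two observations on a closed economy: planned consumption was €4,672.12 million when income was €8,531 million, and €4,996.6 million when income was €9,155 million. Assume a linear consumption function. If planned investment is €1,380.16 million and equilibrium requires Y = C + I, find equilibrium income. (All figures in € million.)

Y = 3367

MPC = (4996.6 − 4672.12)/(9155 − 8531) = 324.48/624 = 0.52
a = 4672.12 − 0.52(8531) = 236
Equilibrium: Y = 236 + 0.52Y + 1380.16
0.48Y = 1616.16, so Y = 1616.16/0.48 = 3367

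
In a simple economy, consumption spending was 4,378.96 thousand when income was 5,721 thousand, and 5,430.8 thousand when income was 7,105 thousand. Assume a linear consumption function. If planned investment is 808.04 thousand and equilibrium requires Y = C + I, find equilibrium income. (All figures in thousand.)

Y = 3496

MPC = (5430.8 − 4378.96)/(7105 − 5721) = 1051.84/1384 = 0.76
a = 4378.96 − 0.76(5721) = 31
Equilibrium: Y = 31 + 0.76Y + 808.04
0.24Y = 839.04, so Y = 839.04/0.24 = 3496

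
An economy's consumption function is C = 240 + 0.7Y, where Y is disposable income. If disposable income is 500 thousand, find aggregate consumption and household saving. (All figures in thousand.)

C = 240 + 0.7(500) = 240 + 350 = 590
S = Y − C = 500 − 590 = -90

C = 590; S = -90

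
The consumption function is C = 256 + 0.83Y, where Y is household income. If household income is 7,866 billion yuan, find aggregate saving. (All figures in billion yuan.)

C = 256 + 0.83(7866) = 256 + 6528.78 = 6784.78
S = Y − C = 7866 − 6784.78 = 1081.22

S = 1081.22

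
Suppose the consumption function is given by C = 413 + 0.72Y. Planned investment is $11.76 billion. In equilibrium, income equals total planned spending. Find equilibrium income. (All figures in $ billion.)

Y = 1517

Y = C + I = 413 + 0.72Y + 11.76
Y − 0.72Y = 424.76
0.28Y = 424.76, so Y = 424.76/0.28 = 1517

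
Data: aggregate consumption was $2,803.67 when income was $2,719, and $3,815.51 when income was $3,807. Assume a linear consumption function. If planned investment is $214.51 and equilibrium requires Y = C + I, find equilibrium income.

MPC = (3815.51 − 2803.67)/(3807 − 2719) = 1011.84/1088 = 0.93
a = 2803.67 − 0.93(2719) = 275
Equilibrium: Y = 275 + 0.93Y + 214.51
0.07Y = 489.51, so Y = 489.51/0.07 = 6993

Y = 6993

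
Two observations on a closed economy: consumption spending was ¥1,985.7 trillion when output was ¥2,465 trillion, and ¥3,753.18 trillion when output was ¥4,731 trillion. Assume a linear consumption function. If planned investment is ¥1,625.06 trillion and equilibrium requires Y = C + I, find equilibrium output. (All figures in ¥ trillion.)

Y = 7673

MPC = (3753.18 − 1985.7)/(4731 − 2465) = 1767.48/2266 = 0.78
a = 1985.7 − 0.78(2465) = 63
Equilibrium: Y = 63 + 0.78Y + 1625.06
0.22Y = 1688.06, so Y = 1688.06/0.22 = 7673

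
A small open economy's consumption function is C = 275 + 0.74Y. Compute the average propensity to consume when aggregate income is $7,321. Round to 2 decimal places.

APC = 0.78

C = 275 + 0.74(7321) = 5692.54
APC = C/Y = 5692.54/7321 = 0.78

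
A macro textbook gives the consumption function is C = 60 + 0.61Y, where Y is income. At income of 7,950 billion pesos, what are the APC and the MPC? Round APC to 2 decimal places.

APC = 0.62; MPC = 0.61

MPC = 0.61 (the slope of the consumption function)
C = 60 + 0.61(7950) = 4909.5, so APC = 4909.5/7950 = 0.62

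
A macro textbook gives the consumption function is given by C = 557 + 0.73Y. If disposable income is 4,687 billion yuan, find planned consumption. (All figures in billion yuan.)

C = 3978.51

C = 557 + 0.73(4687) = 557 + 3421.51 = 3978.51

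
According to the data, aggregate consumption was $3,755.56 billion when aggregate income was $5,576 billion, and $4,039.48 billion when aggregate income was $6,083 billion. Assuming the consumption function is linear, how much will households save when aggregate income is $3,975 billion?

MPC = (4039.48 − 3755.56)/(6083 − 5576) = 283.92/507 = 0.56
a = 3755.56 − 0.56(5576) = 3755.56 − 3122.56 = 633
C = 633 + 0.56(3975) = 2859
S = 3975 − 2859 = 1116

S = 1116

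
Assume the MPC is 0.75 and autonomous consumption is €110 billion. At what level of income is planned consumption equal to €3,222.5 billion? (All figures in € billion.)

110 + 0.75Y = 3222.5
0.75Y = 3112.5, so Y = 3112.5/0.75 = 4150

Y = 4150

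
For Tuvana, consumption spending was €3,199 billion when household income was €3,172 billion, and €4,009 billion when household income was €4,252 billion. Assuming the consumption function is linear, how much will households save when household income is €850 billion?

S = -607.5

MPC = (4009 − 3199)/(4252 − 3172) = 810/1080 = 0.75
a = 3199 − 0.75(3172) = 3199 − 2379 = 820
C = 820 + 0.75(850) = 1457.5
S = 850 − 1457.5 = -607.5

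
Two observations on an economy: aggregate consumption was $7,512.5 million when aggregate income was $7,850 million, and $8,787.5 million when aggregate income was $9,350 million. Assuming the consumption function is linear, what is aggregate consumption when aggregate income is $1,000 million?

MPC = (8787.5 − 7512.5)/(9350 − 7850) = 1275/1500 = 0.85
a = 7512.5 − 0.85(7850) = 7512.5 − 6672.5 = 840
C = 840 + 0.85(1000) = 840 + 850 = 1690

C = 1690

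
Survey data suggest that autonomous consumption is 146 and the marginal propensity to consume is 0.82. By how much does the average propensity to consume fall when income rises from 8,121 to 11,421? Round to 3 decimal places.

At Y = 8121: C = 146 + 0.82(8121) = 6805.22, APC = 6805.22/8121 = 0.8380
At Y = 11421: C = 9511.22, APC = 9511.22/11421 = 0.8328
Fall in APC = 0.8380 − 0.8328 = 0.0052 ≈ 0.005

ΔAPC = 0.005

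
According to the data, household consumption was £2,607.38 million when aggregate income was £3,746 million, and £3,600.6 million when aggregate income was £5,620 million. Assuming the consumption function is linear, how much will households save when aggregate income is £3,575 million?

S = 1058.25

MPC = (3600.6 − 2607.38)/(5620 − 3746) = 993.22/1874 = 0.53
a = 2607.38 − 0.53(3746) = 2607.38 − 1985.38 = 622
C = 622 + 0.53(3575) = 2516.75
S = 3575 − 2516.75 = 1058.25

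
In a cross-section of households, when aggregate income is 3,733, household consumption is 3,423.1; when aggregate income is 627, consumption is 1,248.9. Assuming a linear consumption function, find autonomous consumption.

a = 810

MPC = ΔC/ΔY = (3423.1 − 1248.9)/(3733 − 627) = 2174.2/3106 = 0.7
a = C − MPC·Y = 1248.9 − 0.7(627) = 1248.9 − 438.9 = 810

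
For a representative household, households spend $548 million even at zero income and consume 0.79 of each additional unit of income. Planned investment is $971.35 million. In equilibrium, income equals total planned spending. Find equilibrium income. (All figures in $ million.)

Y = C + I = 548 + 0.79Y + 971.35
Y − 0.79Y = 1519.35
0.21Y = 1519.35, so Y = 1519.35/0.21 = 7235

Y = 7235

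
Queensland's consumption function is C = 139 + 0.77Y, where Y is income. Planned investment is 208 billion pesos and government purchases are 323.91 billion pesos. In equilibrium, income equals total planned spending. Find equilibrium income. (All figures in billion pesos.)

Y = 2917

Y = C + I + G = 139 + 0.77Y + 208 + 323.91
Y − 0.77Y = 670.91
0.23Y = 670.91, so Y = 670.91/0.23 = 2917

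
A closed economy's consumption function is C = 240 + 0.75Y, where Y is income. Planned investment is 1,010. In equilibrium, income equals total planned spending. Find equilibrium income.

Y = 5000

Y = C + I = 240 + 0.75Y + 1010
Y − 0.75Y = 1250
0.25Y = 1250, so Y = 1250/0.25 = 5000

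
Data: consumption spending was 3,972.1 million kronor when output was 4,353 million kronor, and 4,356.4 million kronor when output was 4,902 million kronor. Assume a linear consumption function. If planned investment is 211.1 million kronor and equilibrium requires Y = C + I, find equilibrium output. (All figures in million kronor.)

MPC = (4356.4 − 3972.1)/(4902 − 4353) = 384.3/549 = 0.7
a = 3972.1 − 0.7(4353) = 925
Equilibrium: Y = 925 + 0.7Y + 211.1
0.3Y = 1136.1, so Y = 1136.1/0.3 = 3787

Y = 3787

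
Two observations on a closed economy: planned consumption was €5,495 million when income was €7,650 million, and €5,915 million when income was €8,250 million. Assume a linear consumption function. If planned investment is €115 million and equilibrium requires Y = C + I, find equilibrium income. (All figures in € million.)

Y = 850

MPC = (5915 − 5495)/(8250 − 7650) = 420/600 = 0.7
a = 5495 − 0.7(7650) = 140
Equilibrium: Y = 140 + 0.7Y + 115
0.3Y = 255, so Y = 255/0.3 = 850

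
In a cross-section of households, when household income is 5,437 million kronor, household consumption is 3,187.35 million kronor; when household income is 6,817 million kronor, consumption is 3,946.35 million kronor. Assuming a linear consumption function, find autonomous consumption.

MPC = ΔC/ΔY = (3946.35 − 3187.35)/(6817 − 5437) = 759/1380 = 0.55
a = C − MPC·Y = 3187.35 − 0.55(5437) = 3187.35 − 2990.35 = 197

a = 197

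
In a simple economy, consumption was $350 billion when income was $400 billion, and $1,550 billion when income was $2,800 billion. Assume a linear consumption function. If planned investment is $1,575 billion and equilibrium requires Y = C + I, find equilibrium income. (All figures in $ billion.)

MPC = (1550 − 350)/(2800 − 400) = 1200/2400 = 0.5
a = 350 − 0.5(400) = 150
Equilibrium: Y = 150 + 0.5Y + 1575
0.5Y = 1725, so Y = 1725/0.5 = 3450

Y = 3450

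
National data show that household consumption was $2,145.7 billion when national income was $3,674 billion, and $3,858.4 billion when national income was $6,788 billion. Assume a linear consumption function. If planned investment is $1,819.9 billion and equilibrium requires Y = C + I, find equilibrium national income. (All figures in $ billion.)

Y = 4322

MPC = (3858.4 − 2145.7)/(6788 − 3674) = 1712.7/3114 = 0.55
a = 2145.7 − 0.55(3674) = 125
Equilibrium: Y = 125 + 0.55Y + 1819.9
0.45Y = 1944.9, so Y = 1944.9/0.45 = 4322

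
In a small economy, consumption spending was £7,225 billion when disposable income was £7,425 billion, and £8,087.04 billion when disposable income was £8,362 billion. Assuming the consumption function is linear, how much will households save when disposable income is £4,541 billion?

MPC = (8087.04 − 7225)/(8362 − 7425) = 862.04/937 = 0.92
a = 7225 − 0.92(7425) = 7225 − 6831 = 394
C = 394 + 0.92(4541) = 4571.72
S = 4541 − 4571.72 = -30.72

S = -30.72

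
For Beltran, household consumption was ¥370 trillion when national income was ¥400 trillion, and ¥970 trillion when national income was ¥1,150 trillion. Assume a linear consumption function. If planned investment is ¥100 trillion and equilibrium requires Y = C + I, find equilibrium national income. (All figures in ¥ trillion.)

Y = 750

MPC = (970 − 370)/(1150 − 400) = 600/750 = 0.8
a = 370 − 0.8(400) = 50
Equilibrium: Y = 50 + 0.8Y + 100
0.2Y = 150, so Y = 150/0.2 = 750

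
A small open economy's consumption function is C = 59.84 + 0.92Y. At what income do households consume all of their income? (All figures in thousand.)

At break-even, C = Y: 59.84 + 0.92Y = Y
0.08Y = 59.84, so Y = 59.84/0.08 = 748

Y = 748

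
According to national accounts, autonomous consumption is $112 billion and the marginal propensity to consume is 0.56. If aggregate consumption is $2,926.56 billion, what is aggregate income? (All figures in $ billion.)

Y = 5026

112 + 0.56Y = 2926.56
0.56Y = 2814.56, so Y = 2814.56/0.56 = 5026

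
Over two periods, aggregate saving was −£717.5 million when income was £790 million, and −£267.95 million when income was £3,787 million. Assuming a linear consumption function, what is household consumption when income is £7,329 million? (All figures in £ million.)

MPS = ΔS/ΔY = (-267.95 − (-717.5))/(3787 − 790) = 449.55/2997 = 0.15
MPC = 1 − MPS = 0.85
Autonomous saving = -717.5 − 0.15(790) = -836, so a = 836
C = 836 + 0.85(7329) = 836 + 6229.65 = 7065.65

C = 7065.65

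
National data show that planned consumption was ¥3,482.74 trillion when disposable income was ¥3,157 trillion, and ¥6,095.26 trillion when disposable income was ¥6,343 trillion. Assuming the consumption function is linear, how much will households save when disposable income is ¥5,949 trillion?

S = 176.82

MPC = (6095.26 − 3482.74)/(6343 − 3157) = 2612.52/3186 = 0.82
a = 3482.74 − 0.82(3157) = 3482.74 − 2588.74 = 894
C = 894 + 0.82(5949) = 5772.18
S = 5949 − 5772.18 = 176.82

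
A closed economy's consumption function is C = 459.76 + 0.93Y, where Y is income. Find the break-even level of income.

At break-even, C = Y: 459.76 + 0.93Y = Y
0.07Y = 459.76, so Y = 459.76/0.07 = 6568

Y = 6568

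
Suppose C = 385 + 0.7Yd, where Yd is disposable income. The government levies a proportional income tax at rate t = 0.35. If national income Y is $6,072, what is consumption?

C = 3147.76

Yd = (1 − 0.35)(6072) = 0.65(6072) = 3946.8
C = 385 + 0.7(3946.8) = 385 + 2762.76 = 3147.76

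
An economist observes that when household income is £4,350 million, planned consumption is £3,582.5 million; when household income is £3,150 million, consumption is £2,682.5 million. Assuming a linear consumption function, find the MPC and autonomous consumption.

MPC = ΔC/ΔY = (3582.5 − 2682.5)/(4350 − 3150) = 900/1200 = 0.75
a = C − MPC·Y = 2682.5 − 0.75(3150) = 2682.5 − 2362.5 = 320

MPC = 0.75; a = 320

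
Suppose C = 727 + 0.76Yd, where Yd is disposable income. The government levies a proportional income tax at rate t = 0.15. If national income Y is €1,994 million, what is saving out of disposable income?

Yd = (1 − 0.15)(1994) = 0.85(1994) = 1694.9
C = 727 + 0.76(1694.9) = 727 + 1288.124 = 2015.124
S = Yd − C = 1694.9 − 2015.124 = -320.224

S = -320.224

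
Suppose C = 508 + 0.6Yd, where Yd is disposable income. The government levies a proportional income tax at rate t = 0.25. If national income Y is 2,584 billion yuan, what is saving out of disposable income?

Yd = (1 − 0.25)(2584) = 0.75(2584) = 1938
C = 508 + 0.6(1938) = 508 + 1162.8 = 1670.8
S = Yd − C = 1938 − 1670.8 = 267.2

S = 267.2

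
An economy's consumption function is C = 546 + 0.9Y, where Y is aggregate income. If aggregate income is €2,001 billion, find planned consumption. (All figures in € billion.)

C = 2346.9

C = 546 + 0.9(2001) = 546 + 1800.9 = 2346.9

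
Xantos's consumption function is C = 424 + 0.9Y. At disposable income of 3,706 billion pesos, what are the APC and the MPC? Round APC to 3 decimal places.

APC = 1.014; MPC = 0.9

MPC = 0.9 (the slope of the consumption function)
C = 424 + 0.9(3706) = 3759.4, so APC = 3759.4/3706 = 1.014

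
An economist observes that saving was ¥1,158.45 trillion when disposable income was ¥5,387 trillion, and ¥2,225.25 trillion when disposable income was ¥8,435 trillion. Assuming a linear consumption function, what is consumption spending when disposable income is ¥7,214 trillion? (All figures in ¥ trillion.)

MPS = ΔS/ΔY = (2225.25 − 1158.45)/(8435 − 5387) = 1066.8/3048 = 0.35
MPC = 1 − MPS = 0.65
Autonomous saving = 1158.45 − 0.35(5387) = -727, so a = 727
C = 727 + 0.65(7214) = 727 + 4689.1 = 5416.1

C = 5416.1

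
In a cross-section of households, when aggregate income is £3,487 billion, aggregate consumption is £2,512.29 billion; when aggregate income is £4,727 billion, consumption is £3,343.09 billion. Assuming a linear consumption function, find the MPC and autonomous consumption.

MPC = ΔC/ΔY = (3343.09 − 2512.29)/(4727 − 3487) = 830.8/1240 = 0.67
a = C − MPC·Y = 2512.29 − 0.67(3487) = 2512.29 − 2336.29 = 176

MPC = 0.67; a = 176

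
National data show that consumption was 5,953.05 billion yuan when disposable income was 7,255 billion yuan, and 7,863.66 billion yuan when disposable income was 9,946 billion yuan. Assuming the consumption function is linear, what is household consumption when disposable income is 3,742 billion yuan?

MPC = (7863.66 − 5953.05)/(9946 − 7255) = 1910.61/2691 = 0.71
a = 5953.05 − 0.71(7255) = 5953.05 − 5151.05 = 802
C = 802 + 0.71(3742) = 802 + 2656.82 = 3458.82

C = 3458.82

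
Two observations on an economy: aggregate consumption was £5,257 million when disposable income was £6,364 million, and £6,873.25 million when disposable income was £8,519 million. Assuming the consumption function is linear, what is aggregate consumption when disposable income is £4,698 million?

C = 4007.5

MPC = (6873.25 − 5257)/(8519 − 6364) = 1616.25/2155 = 0.75
a = 5257 − 0.75(6364) = 5257 − 4773 = 484
C = 484 + 0.75(4698) = 484 + 3523.5 = 4007.5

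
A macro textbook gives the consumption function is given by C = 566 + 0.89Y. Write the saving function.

S = Y − C = Y − (566 + 0.89Y) = -566 + (1 − 0.89)Y

S = -566 + 0.11Y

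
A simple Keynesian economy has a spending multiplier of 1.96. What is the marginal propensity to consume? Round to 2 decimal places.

k = 1/(1 − MPC), so 1 − MPC = 1/k = 1/1.96 = 0.5102
MPC = 1 − 0.5102 = 0.49

MPC = 0.49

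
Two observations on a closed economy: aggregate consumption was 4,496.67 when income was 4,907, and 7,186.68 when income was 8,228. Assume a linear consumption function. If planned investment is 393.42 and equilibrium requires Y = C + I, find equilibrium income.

MPC = (7186.68 − 4496.67)/(8228 − 4907) = 2690.01/3321 = 0.81
a = 4496.67 − 0.81(4907) = 522
Equilibrium: Y = 522 + 0.81Y + 393.42
0.19Y = 915.42, so Y = 915.42/0.19 = 4818

Y = 4818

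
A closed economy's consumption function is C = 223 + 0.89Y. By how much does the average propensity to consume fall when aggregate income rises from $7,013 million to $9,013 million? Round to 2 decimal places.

ΔAPC = 0.01

At Y = 7013: C = 223 + 0.89(7013) = 6464.57, APC = 6464.57/7013 = 0.922
At Y = 9013: C = 8244.57, APC = 8244.57/9013 = 0.915
Fall in APC = 0.922 − 0.915 = 0.007 ≈ 0.01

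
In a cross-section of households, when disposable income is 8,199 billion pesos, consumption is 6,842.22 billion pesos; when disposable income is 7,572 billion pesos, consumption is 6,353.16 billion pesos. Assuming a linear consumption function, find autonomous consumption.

MPC = ΔC/ΔY = (6842.22 − 6353.16)/(8199 − 7572) = 489.06/627 = 0.78
a = C − MPC·Y = 6353.16 − 0.78(7572) = 6353.16 − 5906.16 = 447

a = 447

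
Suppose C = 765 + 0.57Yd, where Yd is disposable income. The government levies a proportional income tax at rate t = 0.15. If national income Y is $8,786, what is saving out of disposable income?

Yd = (1 − 0.15)(8786) = 0.85(8786) = 7468.1
C = 765 + 0.57(7468.1) = 765 + 4256.817 = 5021.817
S = Yd − C = 7468.1 − 5021.817 = 2446.283

S = 2446.283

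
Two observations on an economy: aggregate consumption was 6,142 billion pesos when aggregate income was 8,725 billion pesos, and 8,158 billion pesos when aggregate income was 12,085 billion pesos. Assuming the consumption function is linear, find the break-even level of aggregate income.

MPC = (8158 − 6142)/(12085 − 8725) = 2016/3360 = 0.6
a = 6142 − 0.6(8725) = 6142 − 5235 = 907
Break-even: Y = a/(1−MPC) = 907/0.4 = 2267.5

Y = 2267.5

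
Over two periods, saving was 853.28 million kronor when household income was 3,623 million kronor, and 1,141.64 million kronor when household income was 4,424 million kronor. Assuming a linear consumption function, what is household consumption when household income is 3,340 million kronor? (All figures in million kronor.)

C = 2588.6

MPS = ΔS/ΔY = (1141.64 − 853.28)/(4424 − 3623) = 288.36/801 = 0.36
MPC = 1 − MPS = 0.64
Autonomous saving = 853.28 − 0.36(3623) = -451, so a = 451
C = 451 + 0.64(3340) = 451 + 2137.6 = 2588.6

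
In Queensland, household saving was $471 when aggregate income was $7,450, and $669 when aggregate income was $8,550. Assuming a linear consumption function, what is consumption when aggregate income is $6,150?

C = 5913

MPS = ΔS/ΔY = (669 − 471)/(8550 − 7450) = 198/1100 = 0.18
MPC = 1 − MPS = 0.82
Autonomous saving = 471 − 0.18(7450) = -870, so a = 870
C = 870 + 0.82(6150) = 870 + 5043 = 5913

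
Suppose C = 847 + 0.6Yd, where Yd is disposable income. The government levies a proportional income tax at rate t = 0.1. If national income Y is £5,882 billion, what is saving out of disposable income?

Yd = (1 − 0.1)(5882) = 0.9(5882) = 5293.8
C = 847 + 0.6(5293.8) = 847 + 3176.28 = 4023.28
S = Yd − C = 5293.8 − 4023.28 = 1270.52

S = 1270.52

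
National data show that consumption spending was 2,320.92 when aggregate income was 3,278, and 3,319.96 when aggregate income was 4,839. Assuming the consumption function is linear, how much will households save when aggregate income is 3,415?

MPC = (3319.96 − 2320.92)/(4839 − 3278) = 999.04/1561 = 0.64
a = 2320.92 − 0.64(3278) = 2320.92 − 2097.92 = 223
C = 223 + 0.64(3415) = 2408.6
S = 3415 − 2408.6 = 1006.4

S = 1006.4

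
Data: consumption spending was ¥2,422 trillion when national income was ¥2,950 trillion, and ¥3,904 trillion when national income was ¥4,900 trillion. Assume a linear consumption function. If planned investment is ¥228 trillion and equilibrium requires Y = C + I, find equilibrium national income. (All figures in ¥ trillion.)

Y = 1700

MPC = (3904 − 2422)/(4900 − 2950) = 1482/1950 = 0.76
a = 2422 − 0.76(2950) = 180
Equilibrium: Y = 180 + 0.76Y + 228
0.24Y = 408, so Y = 408/0.24 = 1700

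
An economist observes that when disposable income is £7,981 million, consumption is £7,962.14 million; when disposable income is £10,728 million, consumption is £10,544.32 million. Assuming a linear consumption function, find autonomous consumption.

a = 460

MPC = ΔC/ΔY = (10544.32 − 7962.14)/(10728 − 7981) = 2582.18/2747 = 0.94
a = C − MPC·Y = 7962.14 − 0.94(7981) = 7962.14 − 7502.14 = 460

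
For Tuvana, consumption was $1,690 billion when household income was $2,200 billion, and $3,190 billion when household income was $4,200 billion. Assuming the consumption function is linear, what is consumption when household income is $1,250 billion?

C = 977.5

MPC = (3190 − 1690)/(4200 − 2200) = 1500/2000 = 0.75
a = 1690 − 0.75(2200) = 1690 − 1650 = 40
C = 40 + 0.75(1250) = 40 + 937.5 = 977.5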